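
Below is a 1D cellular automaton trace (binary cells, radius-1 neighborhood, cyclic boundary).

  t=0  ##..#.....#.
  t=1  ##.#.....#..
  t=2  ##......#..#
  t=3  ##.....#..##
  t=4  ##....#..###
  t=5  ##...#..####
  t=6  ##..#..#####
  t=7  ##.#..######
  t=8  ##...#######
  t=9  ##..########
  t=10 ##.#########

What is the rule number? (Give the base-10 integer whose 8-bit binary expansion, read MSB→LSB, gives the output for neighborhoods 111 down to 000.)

202

  [7] ### => #  t=2,i=0
  [6] ##. => #  t=0,i=1
  [5] #.# => .  t=0,i=11
  [4] #.. => .  t=0,i=2
  [3] .## => #  t=0,i=0
  [2] .#. => .  t=0,i=4
  [1] ..# => #  t=0,i=3
  [0] ... => .  t=0,i=6
  bits 11001010 = 202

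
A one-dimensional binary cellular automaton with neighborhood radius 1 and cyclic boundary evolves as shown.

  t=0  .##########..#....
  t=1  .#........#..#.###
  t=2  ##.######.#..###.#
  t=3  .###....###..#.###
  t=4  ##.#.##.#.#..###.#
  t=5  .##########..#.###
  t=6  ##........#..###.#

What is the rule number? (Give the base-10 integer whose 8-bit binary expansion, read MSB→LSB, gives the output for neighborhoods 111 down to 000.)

109

  ###|.  b7=0 t=0,i=2
  ##.|#  b6=1 t=0,i=10
  #.#|#  b5=1 t=1,i=0
  #..|.  b4=0 t=0,i=11
  .##|#  b3=1 t=0,i=1
  .#.|#  b2=1 t=0,i=13
  ..#|.  b1=0 t=0,i=0
  ...|#  b0=1 t=0,i=15
  bits 01101101 = 109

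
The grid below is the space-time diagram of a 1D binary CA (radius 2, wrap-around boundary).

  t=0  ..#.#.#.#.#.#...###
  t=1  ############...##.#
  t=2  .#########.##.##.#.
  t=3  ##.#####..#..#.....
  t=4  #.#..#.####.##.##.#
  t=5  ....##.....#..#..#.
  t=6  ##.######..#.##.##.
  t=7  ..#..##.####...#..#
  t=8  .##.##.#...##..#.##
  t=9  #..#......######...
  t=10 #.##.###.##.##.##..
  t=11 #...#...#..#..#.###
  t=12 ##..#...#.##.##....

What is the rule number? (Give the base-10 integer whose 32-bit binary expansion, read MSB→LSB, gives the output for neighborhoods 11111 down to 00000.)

2603422969

  #####|#  b31=1 t=1,i=1
  ####.|.  b30=0 t=1,i=10
  ###.#|.  b29=0 t=2,i=9
  ###..|#  b28=1 t=0,i=18
  ##.##|#  b27=1 t=1,i=17
  ##.#.|.  b26=0 t=2,i=16
  ##..#|#  b25=1 t=0,i=0
  ##...|#  b24=1 t=1,i=12
  #.###|.  b23=0 t=1,i=18
  #.##.|.  b22=0 t=2,i=11
  #.#.#|#  b21=1 t=0,i=4
  #.#..|.  b20=0 t=0,i=12
  #..##|#  b19=1 t=2,i=0
  #..#.|#  b18=1 t=0,i=1
  #...#|.  b17=0 t=0,i=14
  #....|#  b16=1 t=3,i=15
  .####|.  b15=0 t=1,i=0
  .###.|.  b14=0 t=0,i=17
  .##.#|.  b13=0 t=1,i=16
  .##..|#  b12=1 t=5,i=5
  .#.##|.  b11=0 t=4,i=6
  .#.#.|#  b10=1 t=0,i=3
  .#..#|.  b9=0 t=2,i=18
  .#...|.  b8=0 t=0,i=13
  ..###|#  b7=1 t=0,i=16
  ..##.|#  b6=1 t=1,i=15
  ..#.#|#  b5=1 t=0,i=2
  ..#..|#  b4=1 t=3,i=10
  ...##|#  b3=1 t=0,i=15
  ...#.|.  b2=0 t=5,i=10
  ....#|.  b1=0 t=3,i=17
  .....|#  b0=1 t=3,i=16
  bits 10011011001011010001010011111001 = 2603422969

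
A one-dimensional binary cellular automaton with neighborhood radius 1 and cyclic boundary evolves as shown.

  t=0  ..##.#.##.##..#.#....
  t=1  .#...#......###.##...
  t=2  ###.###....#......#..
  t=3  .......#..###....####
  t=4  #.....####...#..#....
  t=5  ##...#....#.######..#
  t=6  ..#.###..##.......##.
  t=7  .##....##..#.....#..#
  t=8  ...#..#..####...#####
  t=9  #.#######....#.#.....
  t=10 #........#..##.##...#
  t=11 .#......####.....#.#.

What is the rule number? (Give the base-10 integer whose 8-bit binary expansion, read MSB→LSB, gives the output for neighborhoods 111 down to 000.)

  nb ###: next=.  (t=1,i=13, bit7=0)
  nb ##.: next=.  (t=0,i=3, bit6=0)
  nb #.#: next=.  (t=0,i=4, bit5=0)
  nb #..: next=#  (t=0,i=12, bit4=1)
  nb .##: next=.  (t=0,i=2, bit3=0)
  nb .#.: next=#  (t=0,i=5, bit2=1)
  nb ..#: next=#  (t=0,i=1, bit1=1)
  nb ...: next=.  (t=0,i=0, bit0=0)
  bits 00010110 = 22

22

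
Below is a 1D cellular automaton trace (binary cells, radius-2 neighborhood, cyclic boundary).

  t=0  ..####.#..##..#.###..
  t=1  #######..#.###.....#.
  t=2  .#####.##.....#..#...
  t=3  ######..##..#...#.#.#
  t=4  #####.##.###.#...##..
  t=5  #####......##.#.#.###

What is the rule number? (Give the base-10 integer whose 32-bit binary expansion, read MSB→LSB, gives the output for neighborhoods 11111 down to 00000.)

  ##### -> #   bit 31 = 1  t=1,i=2
  ####. -> #   bit 30 = 1  t=0,i=4
  ###.# -> #   bit 29 = 1  t=0,i=5
  ###.. -> .   bit 28 = 0  t=0,i=18
  ##.## -> .   bit 27 = 0  t=2,i=6
  ##.#. -> #   bit 26 = 1  t=0,i=6
  ##..# -> #   bit 25 = 1  t=0,i=12
  ##... -> #   bit 24 = 1  t=0,i=19
  #.### -> .   bit 23 = 0  t=0,i=16
  #.##. -> .   bit 22 = 0  t=2,i=7
  #.#.# -> #   bit 21 = 1  t=3,i=18
  #.#.. -> .   bit 20 = 0  t=0,i=7
  #..## -> #   bit 19 = 1  t=0,i=9
  #..#. -> #   bit 18 = 1  t=0,i=13
  #...# -> .   bit 17 = 0  t=3,i=14
  #.... -> .   bit 16 = 0  t=0,i=20
  .#### -> #   bit 15 = 1  t=0,i=3
  .###. -> .   bit 14 = 0  t=0,i=17
  .##.# -> .   bit 13 = 0  t=4,i=7
  .##.. -> #   bit 12 = 1  t=0,i=11
  .#.## -> .   bit 11 = 0  t=0,i=15
  .#.#. -> #   bit 10 = 1  t=3,i=17
  .#..# -> .   bit 9 = 0  t=0,i=8
  .#... -> #   bit 8 = 1  t=2,i=18
  ..### -> #   bit 7 = 1  t=0,i=2
  ..##. -> .   bit 6 = 0  t=0,i=10
  ..#.# -> .   bit 5 = 0  t=0,i=14
  ..#.. -> .   bit 4 = 0  t=2,i=14
  ...## -> #   bit 3 = 1  t=0,i=1
  ...#. -> .   bit 2 = 0  t=1,i=18
  ....# -> #   bit 1 = 1  t=0,i=0
  ..... -> .   bit 0 = 0  t=1,i=16
  bits 11100111001011001001010110001010 = 3878458762

3878458762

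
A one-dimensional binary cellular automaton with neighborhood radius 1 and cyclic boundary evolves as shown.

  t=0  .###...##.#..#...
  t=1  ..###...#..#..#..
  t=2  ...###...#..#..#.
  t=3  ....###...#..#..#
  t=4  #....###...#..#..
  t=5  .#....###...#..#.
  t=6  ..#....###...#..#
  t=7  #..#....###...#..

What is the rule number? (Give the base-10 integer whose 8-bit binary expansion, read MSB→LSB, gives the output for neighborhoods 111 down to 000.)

  nb ###: next=#  (t=0,i=2, bit7=1)
  nb ##.: next=#  (t=0,i=3, bit6=1)
  nb #.#: next=.  (t=0,i=9, bit5=0)
  nb #..: next=#  (t=0,i=4, bit4=1)
  nb .##: next=.  (t=0,i=1, bit3=0)
  nb .#.: next=.  (t=0,i=10, bit2=0)
  nb ..#: next=.  (t=0,i=0, bit1=0)
  nb ...: next=.  (t=0,i=5, bit0=0)
  bits 11010000 = 208

208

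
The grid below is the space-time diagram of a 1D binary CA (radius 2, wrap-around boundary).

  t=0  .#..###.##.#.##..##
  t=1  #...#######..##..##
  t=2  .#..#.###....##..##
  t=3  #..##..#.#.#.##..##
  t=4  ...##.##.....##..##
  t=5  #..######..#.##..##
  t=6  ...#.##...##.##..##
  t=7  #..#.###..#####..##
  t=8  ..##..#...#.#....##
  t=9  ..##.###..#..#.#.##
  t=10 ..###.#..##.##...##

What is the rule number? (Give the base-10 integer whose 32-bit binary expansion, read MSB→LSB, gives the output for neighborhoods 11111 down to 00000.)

  #####|#  b31=1 t=1,i=6
  ####.|.  b30=0 t=1,i=9
  ###.#|#  b29=1 t=0,i=6
  ###..|.  b28=0 t=1,i=0
  ##.##|#  b27=1 t=0,i=7
  ##.#.|#  b26=1 t=0,i=0
  ##..#|.  b25=0 t=0,i=15
  ##...|#  b24=1 t=1,i=1
  #.###|.  b23=0 t=2,i=6
  #.##.|#  b22=1 t=0,i=8
  #.#.#|.  b21=0 t=0,i=11
  #.#..|.  b20=0 t=0,i=1
  #..##|.  b19=0 t=0,i=3
  #..#.|#  b18=1 t=2,i=3
  #...#|.  b17=0 t=1,i=2
  #....|.  b16=0 t=2,i=10
  .####|.  b15=0 t=1,i=5
  .###.|#  b14=1 t=0,i=5
  .##.#|#  b13=1 t=0,i=9
  .##..|#  b12=1 t=0,i=14
  .#.##|.  b11=0 t=0,i=12
  .#.#.|.  b10=0 t=3,i=8
  .#..#|.  b9=0 t=0,i=2
  .#...|#  b8=1 t=8,i=7
  ..###|#  b7=1 t=0,i=4
  ..##.|#  b6=1 t=0,i=17
  ..#.#|#  b5=1 t=2,i=4
  ..#..|#  b4=1 t=8,i=6
  ...##|.  b3=0 t=1,i=3
  ...#.|.  b2=0 t=6,i=2
  ....#|#  b1=1 t=2,i=11
  .....|.  b0=0 t=4,i=10
  bits 10101101010001000111000111110010 = 2906943986

2906943986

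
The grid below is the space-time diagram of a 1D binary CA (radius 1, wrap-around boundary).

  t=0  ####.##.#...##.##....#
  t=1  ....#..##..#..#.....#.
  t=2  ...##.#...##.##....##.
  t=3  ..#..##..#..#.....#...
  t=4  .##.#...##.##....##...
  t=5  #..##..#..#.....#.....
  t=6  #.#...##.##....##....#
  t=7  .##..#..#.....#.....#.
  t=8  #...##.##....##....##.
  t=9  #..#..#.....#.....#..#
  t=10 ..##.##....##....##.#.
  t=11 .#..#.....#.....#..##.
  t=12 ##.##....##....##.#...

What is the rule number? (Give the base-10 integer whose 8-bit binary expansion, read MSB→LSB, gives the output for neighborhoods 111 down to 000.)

  [7] ### => .  t=0,i=0
  [6] ##. => .  t=0,i=3
  [5] #.# => #  t=0,i=4
  [4] #.. => .  t=0,i=9
  [3] .## => .  t=0,i=5
  [2] .#. => #  t=0,i=8
  [1] ..# => #  t=0,i=11
  [0] ... => .  t=0,i=10
  bits 00100110 = 38

38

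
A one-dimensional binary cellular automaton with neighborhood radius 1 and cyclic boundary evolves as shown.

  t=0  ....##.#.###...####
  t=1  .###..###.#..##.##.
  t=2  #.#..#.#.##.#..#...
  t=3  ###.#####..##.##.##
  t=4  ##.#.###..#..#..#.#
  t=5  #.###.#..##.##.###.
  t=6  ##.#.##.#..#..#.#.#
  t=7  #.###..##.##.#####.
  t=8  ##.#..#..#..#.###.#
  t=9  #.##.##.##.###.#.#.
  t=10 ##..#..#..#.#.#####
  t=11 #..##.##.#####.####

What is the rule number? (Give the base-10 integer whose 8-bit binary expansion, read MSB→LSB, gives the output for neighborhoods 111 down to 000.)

167

  nb ###: next=#  (t=0,i=10, bit7=1)
  nb ##.: next=.  (t=0,i=5, bit6=0)
  nb #.#: next=#  (t=0,i=6, bit5=1)
  nb #..: next=.  (t=0,i=0, bit4=0)
  nb .##: next=.  (t=0,i=4, bit3=0)
  nb .#.: next=#  (t=0,i=7, bit2=1)
  nb ..#: next=#  (t=0,i=3, bit1=1)
  nb ...: next=#  (t=0,i=1, bit0=1)
  bits 10100111 = 167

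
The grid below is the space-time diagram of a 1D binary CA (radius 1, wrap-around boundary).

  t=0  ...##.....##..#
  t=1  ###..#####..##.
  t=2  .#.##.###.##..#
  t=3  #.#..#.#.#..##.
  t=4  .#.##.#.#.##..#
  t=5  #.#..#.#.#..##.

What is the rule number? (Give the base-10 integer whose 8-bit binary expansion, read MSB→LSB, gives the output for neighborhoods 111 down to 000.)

179

  nb ###: next=#  (t=1,i=1, bit7=1)
  nb ##.: next=.  (t=0,i=4, bit6=0)
  nb #.#: next=#  (t=1,i=14, bit5=1)
  nb #..: next=#  (t=0,i=0, bit4=1)
  nb .##: next=.  (t=0,i=3, bit3=0)
  nb .#.: next=.  (t=0,i=14, bit2=0)
  nb ..#: next=#  (t=0,i=2, bit1=1)
  nb ...: next=#  (t=0,i=1, bit0=1)
  bits 10110011 = 179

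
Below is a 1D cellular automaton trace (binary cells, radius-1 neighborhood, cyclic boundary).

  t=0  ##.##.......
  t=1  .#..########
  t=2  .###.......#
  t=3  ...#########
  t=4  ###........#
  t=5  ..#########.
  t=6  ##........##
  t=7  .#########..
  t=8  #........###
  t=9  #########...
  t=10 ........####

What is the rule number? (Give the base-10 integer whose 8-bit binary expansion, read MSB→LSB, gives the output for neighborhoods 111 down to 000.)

87

  ### -> .   bit 7 = 0  t=1,i=5
  ##. -> #   bit 6 = 1  t=0,i=1
  #.# -> .   bit 5 = 0  t=0,i=2
  #.. -> #   bit 4 = 1  t=0,i=5
  .## -> .   bit 3 = 0  t=0,i=0
  .#. -> #   bit 2 = 1  t=1,i=1
  ..# -> #   bit 1 = 1  t=0,i=11
  ... -> #   bit 0 = 1  t=0,i=6
  bits 01010111 = 87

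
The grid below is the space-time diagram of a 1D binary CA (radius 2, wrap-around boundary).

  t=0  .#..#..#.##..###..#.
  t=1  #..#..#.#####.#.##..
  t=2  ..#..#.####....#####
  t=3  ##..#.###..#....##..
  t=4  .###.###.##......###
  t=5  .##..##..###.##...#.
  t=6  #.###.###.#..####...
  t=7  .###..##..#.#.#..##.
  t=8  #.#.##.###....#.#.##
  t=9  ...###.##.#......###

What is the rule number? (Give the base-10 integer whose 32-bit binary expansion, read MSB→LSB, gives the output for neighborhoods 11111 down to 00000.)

  #####|#  b31=1 t=1,i=10
  ####.|.  b30=0 t=1,i=11
  ###.#|.  b29=0 t=1,i=12
  ###..|.  b28=0 t=0,i=15
  ##.##|.  b27=0 t=4,i=0
  ##.#.|.  b26=0 t=1,i=13
  ##..#|#  b25=1 t=0,i=11
  ##...|#  b24=1 t=2,i=11
  #.###|#  b23=1 t=1,i=8
  #.##.|#  b22=1 t=0,i=9
  #.#.#|.  b21=0 t=1,i=14
  #.#..|#  b20=1 t=6,i=10
  #..##|#  b19=1 t=0,i=12
  #..#.|#  b18=1 t=0,i=0
  #...#|#  b17=1 t=5,i=16
  #....|.  b16=0 t=2,i=12
  .####|#  b15=1 t=1,i=9
  .###.|#  b14=1 t=0,i=14
  .##.#|#  b13=1 t=8,i=5
  .##..|#  b12=1 t=0,i=10
  .#.##|#  b11=1 t=0,i=8
  .#.#.|.  b10=0 t=7,i=11
  .#..#|.  b9=0 t=0,i=2
  .#...|.  b8=0 t=3,i=12
  ..###|.  b7=0 t=0,i=13
  ..##.|.  b6=0 t=3,i=0
  ..#.#|.  b5=0 t=0,i=7
  ..#..|.  b4=0 t=0,i=1
  ...##|.  b3=0 t=2,i=14
  ...#.|.  b2=0 t=5,i=17
  ....#|.  b1=0 t=2,i=13
  .....|#  b0=1 t=4,i=13
  bits 10000011110111101111100000000001 = 2212427777

2212427777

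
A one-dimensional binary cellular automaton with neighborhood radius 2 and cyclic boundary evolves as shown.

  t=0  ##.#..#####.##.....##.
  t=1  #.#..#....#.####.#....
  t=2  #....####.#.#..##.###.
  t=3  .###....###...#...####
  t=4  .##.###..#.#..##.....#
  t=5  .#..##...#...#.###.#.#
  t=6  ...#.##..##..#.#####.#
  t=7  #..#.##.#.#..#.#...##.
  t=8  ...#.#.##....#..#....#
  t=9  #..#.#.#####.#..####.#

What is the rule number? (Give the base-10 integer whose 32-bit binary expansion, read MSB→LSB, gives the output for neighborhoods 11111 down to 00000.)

636047666

  nb #####: next=.  (t=0,i=8, bit31=0)
  nb ####.: next=.  (t=0,i=9, bit30=0)
  nb ###.#: next=#  (t=0,i=10, bit29=1)
  nb ###..: next=.  (t=3,i=3, bit28=0)
  nb ##.##: next=.  (t=0,i=11, bit27=0)
  nb ##.#.: next=#  (t=0,i=2, bit26=1)
  nb ##..#: next=.  (t=4,i=7, bit25=0)
  nb ##...: next=#  (t=0,i=14, bit24=1)
  nb #.###: next=#  (t=1,i=12, bit23=1)
  nb #.##.: next=#  (t=0,i=0, bit22=1)
  nb #.#.#: next=#  (t=2,i=10, bit21=1)
  nb #.#..: next=.  (t=0,i=3, bit20=0)
  nb #..##: next=#  (t=0,i=5, bit19=1)
  nb #..#.: next=.  (t=1,i=4, bit18=0)
  nb #...#: next=.  (t=3,i=12, bit17=0)
  nb #....: next=#  (t=0,i=15, bit16=1)
  nb .####: next=.  (t=0,i=7, bit15=0)
  nb .###.: next=#  (t=2,i=19, bit14=1)
  nb .##.#: next=.  (t=0,i=1, bit13=0)
  nb .##..: next=#  (t=0,i=13, bit12=1)
  nb .#.##: next=.  (t=1,i=11, bit11=0)
  nb .#.#.: next=.  (t=1,i=1, bit10=0)
  nb .#..#: next=.  (t=0,i=4, bit9=0)
  nb .#...: next=#  (t=1,i=6, bit8=1)
  nb ..###: next=.  (t=0,i=6, bit7=0)
  nb ..##.: next=.  (t=0,i=19, bit6=0)
  nb ..#.#: next=#  (t=1,i=0, bit5=1)
  nb ..#..: next=#  (t=1,i=5, bit4=1)
  nb ...##: next=.  (t=0,i=18, bit3=0)
  nb ...#.: next=.  (t=1,i=9, bit2=0)
  nb ....#: next=#  (t=0,i=17, bit1=1)
  nb .....: next=.  (t=0,i=16, bit0=0)
  bits 00100101111010010101000100110010 = 636047666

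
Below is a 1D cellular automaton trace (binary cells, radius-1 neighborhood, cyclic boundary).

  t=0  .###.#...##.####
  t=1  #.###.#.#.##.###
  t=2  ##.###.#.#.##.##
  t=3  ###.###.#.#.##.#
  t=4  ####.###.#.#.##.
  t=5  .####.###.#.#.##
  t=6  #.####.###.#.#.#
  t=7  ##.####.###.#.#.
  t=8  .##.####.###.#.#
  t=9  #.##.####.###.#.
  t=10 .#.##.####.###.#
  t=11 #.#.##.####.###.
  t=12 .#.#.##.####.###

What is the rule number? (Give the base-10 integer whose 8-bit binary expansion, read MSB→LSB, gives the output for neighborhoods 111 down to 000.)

242

  ###|#  b7=1 t=0,i=2
  ##.|#  b6=1 t=0,i=3
  #.#|#  b5=1 t=0,i=0
  #..|#  b4=1 t=0,i=6
  .##|.  b3=0 t=0,i=1
  .#.|.  b2=0 t=0,i=5
  ..#|#  b1=1 t=0,i=8
  ...|.  b0=0 t=0,i=7
  bits 11110010 = 242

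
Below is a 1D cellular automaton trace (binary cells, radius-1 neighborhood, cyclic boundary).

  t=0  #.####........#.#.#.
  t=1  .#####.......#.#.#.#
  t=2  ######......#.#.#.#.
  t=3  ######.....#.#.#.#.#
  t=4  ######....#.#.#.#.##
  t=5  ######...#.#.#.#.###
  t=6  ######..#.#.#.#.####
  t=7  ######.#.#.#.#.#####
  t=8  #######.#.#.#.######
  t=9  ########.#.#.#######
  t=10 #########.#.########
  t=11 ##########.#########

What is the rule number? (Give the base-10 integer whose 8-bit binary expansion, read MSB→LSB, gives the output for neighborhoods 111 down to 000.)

  [7] ### => #  t=0,i=3
  [6] ##. => #  t=0,i=5
  [5] #.# => #  t=0,i=1
  [4] #.. => .  t=0,i=6
  [3] .## => #  t=0,i=2
  [2] .#. => .  t=0,i=0
  [1] ..# => #  t=0,i=13
  [0] ... => .  t=0,i=7
  bits 11101010 = 234

234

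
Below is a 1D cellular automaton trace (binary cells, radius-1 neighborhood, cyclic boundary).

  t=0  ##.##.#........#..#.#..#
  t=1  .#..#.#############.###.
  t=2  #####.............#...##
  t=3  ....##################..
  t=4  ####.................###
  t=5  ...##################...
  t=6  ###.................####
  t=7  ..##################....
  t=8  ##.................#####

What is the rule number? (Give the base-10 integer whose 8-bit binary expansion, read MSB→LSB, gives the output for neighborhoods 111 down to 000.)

87

  [7] ### => .  t=0,i=0
  [6] ##. => #  t=0,i=1
  [5] #.# => .  t=0,i=2
  [4] #.. => #  t=0,i=7
  [3] .## => .  t=0,i=3
  [2] .#. => #  t=0,i=6
  [1] ..# => #  t=0,i=14
  [0] ... => #  t=0,i=8
  bits 01010111 = 87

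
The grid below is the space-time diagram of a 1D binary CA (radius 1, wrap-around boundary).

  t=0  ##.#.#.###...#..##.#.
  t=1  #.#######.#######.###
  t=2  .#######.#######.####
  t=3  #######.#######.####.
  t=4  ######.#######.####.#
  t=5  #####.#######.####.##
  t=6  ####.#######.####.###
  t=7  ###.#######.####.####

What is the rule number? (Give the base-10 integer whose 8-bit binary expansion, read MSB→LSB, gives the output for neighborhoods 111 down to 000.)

  nb ###: next=#  (t=0,i=8, bit7=1)
  nb ##.: next=.  (t=0,i=1, bit6=0)
  nb #.#: next=#  (t=0,i=2, bit5=1)
  nb #..: next=#  (t=0,i=10, bit4=1)
  nb .##: next=#  (t=0,i=0, bit3=1)
  nb .#.: next=#  (t=0,i=3, bit2=1)
  nb ..#: next=#  (t=0,i=12, bit1=1)
  nb ...: next=#  (t=0,i=11, bit0=1)
  bits 10111111 = 191

191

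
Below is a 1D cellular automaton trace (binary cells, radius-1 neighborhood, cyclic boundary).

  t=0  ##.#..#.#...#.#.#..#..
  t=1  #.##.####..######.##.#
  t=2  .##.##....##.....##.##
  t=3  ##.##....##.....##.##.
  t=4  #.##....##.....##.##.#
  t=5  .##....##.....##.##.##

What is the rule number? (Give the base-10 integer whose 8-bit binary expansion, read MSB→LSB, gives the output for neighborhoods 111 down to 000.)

46

  nb ###: next=.  (t=1,i=6, bit7=0)
  nb ##.: next=.  (t=0,i=1, bit6=0)
  nb #.#: next=#  (t=0,i=2, bit5=1)
  nb #..: next=.  (t=0,i=4, bit4=0)
  nb .##: next=#  (t=0,i=0, bit3=1)
  nb .#.: next=#  (t=0,i=3, bit2=1)
  nb ..#: next=#  (t=0,i=5, bit1=1)
  nb ...: next=.  (t=0,i=10, bit0=0)
  bits 00101110 = 46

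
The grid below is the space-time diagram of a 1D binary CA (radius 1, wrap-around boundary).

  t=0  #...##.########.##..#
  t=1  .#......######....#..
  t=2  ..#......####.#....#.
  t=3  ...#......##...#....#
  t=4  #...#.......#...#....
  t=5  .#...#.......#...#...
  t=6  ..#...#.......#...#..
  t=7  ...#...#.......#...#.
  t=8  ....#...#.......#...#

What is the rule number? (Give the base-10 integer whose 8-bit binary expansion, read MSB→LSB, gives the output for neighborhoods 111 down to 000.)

144

  [7] ### => #  t=0,i=8
  [6] ##. => .  t=0,i=0
  [5] #.# => .  t=0,i=6
  [4] #.. => #  t=0,i=1
  [3] .## => .  t=0,i=4
  [2] .#. => .  t=1,i=1
  [1] ..# => .  t=0,i=3
  [0] ... => .  t=0,i=2
  bits 10010000 = 144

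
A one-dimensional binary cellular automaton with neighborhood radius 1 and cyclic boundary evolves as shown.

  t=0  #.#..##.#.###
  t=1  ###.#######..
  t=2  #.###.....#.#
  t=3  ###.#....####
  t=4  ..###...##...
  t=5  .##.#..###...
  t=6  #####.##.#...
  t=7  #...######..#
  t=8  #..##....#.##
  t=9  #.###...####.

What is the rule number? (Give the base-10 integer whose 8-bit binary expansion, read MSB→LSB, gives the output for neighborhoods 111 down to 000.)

110

  ###|.  b7=0 t=0,i=11
  ##.|#  b6=1 t=0,i=0
  #.#|#  b5=1 t=0,i=1
  #..|.  b4=0 t=0,i=3
  .##|#  b3=1 t=0,i=5
  .#.|#  b2=1 t=0,i=2
  ..#|#  b1=1 t=0,i=4
  ...|.  b0=0 t=2,i=6
  bits 01101110 = 110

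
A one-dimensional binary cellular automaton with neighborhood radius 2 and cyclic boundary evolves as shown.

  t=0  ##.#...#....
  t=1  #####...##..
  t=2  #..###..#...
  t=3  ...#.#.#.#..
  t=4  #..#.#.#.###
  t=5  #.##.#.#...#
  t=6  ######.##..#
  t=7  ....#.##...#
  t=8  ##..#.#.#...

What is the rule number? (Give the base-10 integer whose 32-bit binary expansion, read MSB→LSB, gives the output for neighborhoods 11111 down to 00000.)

  nb #####: next=.  (t=1,i=2, bit31=0)
  nb ####.: next=#  (t=1,i=3, bit30=1)
  nb ###.#: next=.  (t=6,i=5, bit29=0)
  nb ###..: next=#  (t=1,i=4, bit28=1)
  nb ##.##: next=#  (t=5,i=1, bit27=1)
  nb ##.#.: next=#  (t=0,i=2, bit26=1)
  nb ##..#: next=.  (t=1,i=10, bit25=0)
  nb ##...: next=#  (t=1,i=5, bit24=1)
  nb #.###: next=.  (t=4,i=9, bit23=0)
  nb #.##.: next=#  (t=5,i=2, bit22=1)
  nb #.#.#: next=#  (t=3,i=5, bit21=1)
  nb #.#..: next=#  (t=0,i=3, bit20=1)
  nb #..##: next=.  (t=1,i=11, bit19=0)
  nb #..#.: next=#  (t=2,i=7, bit18=1)
  nb #...#: next=.  (t=0,i=5, bit17=0)
  nb #....: next=#  (t=0,i=9, bit16=1)
  nb .####: next=.  (t=1,i=1, bit15=0)
  nb .###.: next=.  (t=2,i=4, bit14=0)
  nb .##.#: next=#  (t=0,i=1, bit13=1)
  nb .##..: next=.  (t=1,i=9, bit12=0)
  nb .#.##: next=.  (t=4,i=8, bit11=0)
  nb .#.#.: next=.  (t=3,i=4, bit10=0)
  nb .#..#: next=.  (t=2,i=1, bit9=0)
  nb .#...: next=#  (t=0,i=4, bit8=1)
  nb ..###: next=#  (t=1,i=0, bit7=1)
  nb ..##.: next=#  (t=0,i=0, bit6=1)
  nb ..#.#: next=#  (t=3,i=3, bit5=1)
  nb ..#..: next=.  (t=0,i=7, bit4=0)
  nb ...##: next=.  (t=0,i=11, bit3=0)
  nb ...#.: next=.  (t=0,i=6, bit2=0)
  nb ....#: next=.  (t=0,i=10, bit1=0)
  nb .....: next=#  (t=3,i=0, bit0=1)
  bits 01011101011101010010000111100001 = 1567957473

1567957473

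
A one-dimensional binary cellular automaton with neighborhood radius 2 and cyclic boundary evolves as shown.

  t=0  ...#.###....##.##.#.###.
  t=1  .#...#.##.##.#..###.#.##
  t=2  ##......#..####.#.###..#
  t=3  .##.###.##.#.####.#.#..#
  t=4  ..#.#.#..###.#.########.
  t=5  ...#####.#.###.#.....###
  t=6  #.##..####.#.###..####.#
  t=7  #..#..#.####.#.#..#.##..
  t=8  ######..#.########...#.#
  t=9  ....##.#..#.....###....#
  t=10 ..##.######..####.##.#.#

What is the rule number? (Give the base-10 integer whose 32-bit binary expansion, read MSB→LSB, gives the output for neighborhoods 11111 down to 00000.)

  [31] ##### => .  t=4,i=17
  [30] ####. => #  t=2,i=13
  [29] ###.# => #  t=1,i=18
  [28] ###.. => #  t=0,i=7
  [27] ##.## => .  t=0,i=14
  [26] ##.#. => #  t=0,i=17
  [25] ##..# => .  t=2,i=21
  [24] ##... => #  t=0,i=8
  [23] #.### => #  t=0,i=5
  [22] #.##. => .  t=0,i=15
  [21] #.#.# => #  t=0,i=18
  [20] #.#.. => #  t=1,i=1
  [19] #..## => .  t=1,i=15
  [18] #..#. => #  t=3,i=22
  [17] #...# => .  t=1,i=3
  [16] #.... => .  t=0,i=0
  [15] .#### => .  t=2,i=12
  [14] .###. => .  t=0,i=6
  [13] .##.# => #  t=0,i=13
  [12] .##.. => #  t=6,i=3
  [11] .#.## => .  t=0,i=4
  [10] .#.#. => #  t=3,i=19
  [9] .#..# => #  t=1,i=14
  [8] .#... => .  t=1,i=2
  [7] ..### => #  t=1,i=16
  [6] ..##. => .  t=0,i=12
  [5] ..#.# => .  t=0,i=3
  [4] ..#.. => #  t=2,i=8
  [3] ...## => #  t=0,i=11
  [2] ...#. => .  t=0,i=2
  [1] ....# => #  t=0,i=1
  [0] ..... => #  t=2,i=4
  bits 01110101101101000011011010011011 = 1974744731

1974744731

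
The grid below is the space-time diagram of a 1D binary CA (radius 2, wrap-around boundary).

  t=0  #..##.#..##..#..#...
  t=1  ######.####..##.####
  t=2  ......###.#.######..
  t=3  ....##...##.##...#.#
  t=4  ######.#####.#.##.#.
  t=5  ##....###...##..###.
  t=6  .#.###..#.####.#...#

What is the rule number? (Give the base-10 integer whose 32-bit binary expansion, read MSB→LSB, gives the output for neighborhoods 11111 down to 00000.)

  [31] ##### => .  t=1,i=0
  [30] ####. => .  t=1,i=4
  [29] ###.# => .  t=1,i=5
  [28] ###.. => #  t=1,i=10
  [27] ##.## => #  t=1,i=6
  [26] ##.#. => #  t=0,i=5
  [25] ##..# => .  t=0,i=11
  [24] ##... => .  t=2,i=18
  [23] #.### => #  t=1,i=7
  [22] #.##. => .  t=3,i=12
  [21] #.#.# => #  t=2,i=10
  [20] #.#.. => .  t=0,i=6
  [19] #..## => #  t=0,i=2
  [18] #..#. => .  t=0,i=12
  [17] #...# => #  t=0,i=18
  [16] #.... => #  t=2,i=19
  [15] .#### => #  t=1,i=8
  [14] .###. => .  t=2,i=7
  [13] .##.# => #  t=0,i=4
  [12] .##.. => #  t=0,i=10
  [11] .#.## => .  t=2,i=11
  [10] .#.#. => #  t=3,i=18
  [9] .#..# => #  t=0,i=1
  [8] .#... => #  t=0,i=17
  [7] ..### => .  t=2,i=6
  [6] ..##. => #  t=0,i=3
  [5] ..#.# => .  t=3,i=17
  [4] ..#.. => #  t=0,i=0
  [3] ...## => #  t=2,i=5
  [2] ...#. => #  t=0,i=19
  [1] ....# => #  t=2,i=4
  [0] ..... => .  t=2,i=0
  bits 00011100101010111011011101011110 = 481015646

481015646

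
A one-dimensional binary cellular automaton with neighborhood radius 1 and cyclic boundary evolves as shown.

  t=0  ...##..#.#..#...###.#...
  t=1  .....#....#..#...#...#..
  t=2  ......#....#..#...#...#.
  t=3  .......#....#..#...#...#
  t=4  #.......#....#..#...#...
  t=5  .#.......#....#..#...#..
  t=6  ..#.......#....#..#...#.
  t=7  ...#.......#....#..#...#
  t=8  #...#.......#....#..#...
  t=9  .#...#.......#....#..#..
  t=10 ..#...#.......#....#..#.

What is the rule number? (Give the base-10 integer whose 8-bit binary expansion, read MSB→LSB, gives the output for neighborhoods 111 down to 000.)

  nb ###: next=#  (t=0,i=17, bit7=1)
  nb ##.: next=.  (t=0,i=4, bit6=0)
  nb #.#: next=.  (t=0,i=8, bit5=0)
  nb #..: next=#  (t=0,i=5, bit4=1)
  nb .##: next=.  (t=0,i=3, bit3=0)
  nb .#.: next=.  (t=0,i=7, bit2=0)
  nb ..#: next=.  (t=0,i=2, bit1=0)
  nb ...: next=.  (t=0,i=0, bit0=0)
  bits 10010000 = 144

144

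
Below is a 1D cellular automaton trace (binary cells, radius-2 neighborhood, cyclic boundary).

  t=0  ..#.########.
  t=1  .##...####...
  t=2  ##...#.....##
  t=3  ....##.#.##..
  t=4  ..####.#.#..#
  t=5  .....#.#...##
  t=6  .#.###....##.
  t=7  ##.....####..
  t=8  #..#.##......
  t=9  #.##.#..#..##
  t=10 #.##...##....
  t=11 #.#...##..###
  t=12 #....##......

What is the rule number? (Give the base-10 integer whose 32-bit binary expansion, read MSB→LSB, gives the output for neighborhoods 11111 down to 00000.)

2690982014

  [31] ##### => #  t=0,i=6
  [30] ####. => .  t=0,i=10
  [29] ###.# => #  t=4,i=5
  [28] ###.. => .  t=0,i=11
  [27] ##.## => .  t=9,i=1
  [26] ##.#. => .  t=3,i=6
  [25] ##..# => .  t=6,i=12
  [24] ##... => .  t=0,i=12
  [23] #.### => .  t=0,i=4
  [22] #.##. => #  t=3,i=9
  [21] #.#.# => #  t=3,i=7
  [20] #.#.. => .  t=4,i=9
  [19] #..## => .  t=4,i=1
  [18] #..#. => #  t=4,i=11
  [17] #...# => .  t=0,i=0
  [16] #.... => #  t=1,i=11
  [15] .#### => .  t=0,i=5
  [14] .###. => .  t=6,i=4
  [13] .##.# => #  t=3,i=5
  [12] .##.. => .  t=1,i=2
  [11] .#.## => .  t=0,i=3
  [10] .#.#. => .  t=4,i=8
  [9] .#..# => .  t=4,i=0
  [8] .#... => .  t=2,i=6
  [7] ..### => .  t=1,i=6
  [6] ..##. => #  t=1,i=1
  [5] ..#.# => #  t=0,i=2
  [4] ..#.. => #  t=2,i=5
  [3] ...## => #  t=1,i=0
  [2] ...#. => #  t=0,i=1
  [1] ....# => #  t=1,i=12
  [0] ..... => .  t=2,i=8
  bits 10100000011001010010000001111110 = 2690982014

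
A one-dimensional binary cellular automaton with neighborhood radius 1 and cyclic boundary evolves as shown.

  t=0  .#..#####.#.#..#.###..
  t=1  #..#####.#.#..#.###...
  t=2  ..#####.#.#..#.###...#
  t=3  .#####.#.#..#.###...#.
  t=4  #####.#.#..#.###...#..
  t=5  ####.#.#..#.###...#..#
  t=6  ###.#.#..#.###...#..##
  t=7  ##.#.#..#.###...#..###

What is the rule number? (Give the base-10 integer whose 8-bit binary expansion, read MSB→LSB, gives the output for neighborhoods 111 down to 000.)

170

  [7] ### => #  t=0,i=5
  [6] ##. => .  t=0,i=8
  [5] #.# => #  t=0,i=9
  [4] #.. => .  t=0,i=2
  [3] .## => #  t=0,i=4
  [2] .#. => .  t=0,i=1
  [1] ..# => #  t=0,i=0
  [0] ... => .  t=0,i=21
  bits 10101010 = 170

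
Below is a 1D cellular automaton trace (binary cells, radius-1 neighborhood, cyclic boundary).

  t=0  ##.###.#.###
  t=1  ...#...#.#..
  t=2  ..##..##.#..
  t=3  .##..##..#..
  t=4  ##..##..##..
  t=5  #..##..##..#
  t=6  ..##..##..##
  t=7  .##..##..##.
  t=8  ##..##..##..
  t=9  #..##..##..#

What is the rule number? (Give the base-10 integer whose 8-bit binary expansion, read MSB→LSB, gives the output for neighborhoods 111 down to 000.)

  [7] ### => .  t=0,i=0
  [6] ##. => .  t=0,i=1
  [5] #.# => .  t=0,i=2
  [4] #.. => .  t=1,i=4
  [3] .## => #  t=0,i=3
  [2] .#. => #  t=0,i=7
  [1] ..# => #  t=1,i=2
  [0] ... => .  t=1,i=0
  bits 00001110 = 14

14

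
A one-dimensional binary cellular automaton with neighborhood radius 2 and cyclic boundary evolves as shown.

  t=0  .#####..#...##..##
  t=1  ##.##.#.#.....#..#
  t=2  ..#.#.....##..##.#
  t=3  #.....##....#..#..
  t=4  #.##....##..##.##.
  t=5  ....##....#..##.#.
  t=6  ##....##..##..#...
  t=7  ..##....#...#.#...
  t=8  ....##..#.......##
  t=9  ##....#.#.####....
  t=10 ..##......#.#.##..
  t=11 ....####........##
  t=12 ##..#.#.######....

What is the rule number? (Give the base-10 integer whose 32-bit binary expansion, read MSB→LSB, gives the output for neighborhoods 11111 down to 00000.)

3414237841

  [31] ##### => #  t=0,i=3
  [30] ####. => #  t=0,i=4
  [29] ###.# => .  t=1,i=1
  [28] ###.. => .  t=0,i=5
  [27] ##.## => #  t=0,i=0
  [26] ##.#. => .  t=1,i=5
  [25] ##..# => #  t=0,i=6
  [24] ##... => #  t=3,i=8
  [23] #.### => #  t=0,i=1
  [22] #.##. => .  t=1,i=3
  [21] #.#.# => .  t=1,i=6
  [20] #.#.. => .  t=1,i=8
  [19] #..## => .  t=0,i=15
  [18] #..#. => .  t=0,i=7
  [17] #...# => .  t=0,i=10
  [16] #.... => #  t=1,i=10
  [15] .#### => .  t=0,i=2
  [14] .###. => .  t=1,i=0
  [13] .##.# => #  t=0,i=17
  [12] .##.. => .  t=0,i=13
  [11] .#.## => .  t=4,i=1
  [10] .#.#. => .  t=1,i=7
  [9] .#..# => #  t=1,i=15
  [8] .#... => .  t=0,i=9
  [7] ..### => #  t=1,i=17
  [6] ..##. => .  t=0,i=12
  [5] ..#.# => .  t=2,i=2
  [4] ..#.. => #  t=0,i=8
  [3] ...## => .  t=0,i=11
  [2] ...#. => .  t=1,i=13
  [1] ....# => .  t=1,i=12
  [0] ..... => #  t=1,i=11
  bits 11001011100000010010001010010001 = 3414237841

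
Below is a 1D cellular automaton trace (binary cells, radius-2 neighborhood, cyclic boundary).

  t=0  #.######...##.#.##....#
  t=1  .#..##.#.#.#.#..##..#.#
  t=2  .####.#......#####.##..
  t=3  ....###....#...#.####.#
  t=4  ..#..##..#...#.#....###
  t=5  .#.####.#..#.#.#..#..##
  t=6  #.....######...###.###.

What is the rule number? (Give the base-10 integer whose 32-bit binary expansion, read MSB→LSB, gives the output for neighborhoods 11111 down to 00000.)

  #####|#  b31=1 t=0,i=4
  ####.|.  b30=0 t=0,i=6
  ###.#|#  b29=1 t=2,i=4
  ###..|#  b28=1 t=0,i=7
  ##.##|#  b27=1 t=0,i=1
  ##.#.|#  b26=1 t=0,i=13
  ##..#|.  b25=0 t=1,i=18
  ##...|.  b24=0 t=0,i=8
  #.###|.  b23=0 t=0,i=2
  #.##.|#  b22=1 t=0,i=16
  #.#.#|.  b21=0 t=0,i=14
  #.#..|#  b20=1 t=1,i=1
  #..##|#  b19=1 t=1,i=3
  #..#.|#  b18=1 t=1,i=19
  #...#|#  b17=1 t=0,i=9
  #....|.  b16=0 t=0,i=19
  .####|.  b15=0 t=0,i=3
  .###.|#  b14=1 t=3,i=5
  .##.#|.  b13=0 t=0,i=0
  .##..|#  b12=1 t=0,i=17
  .#.##|.  b11=0 t=0,i=15
  .#.#.|.  b10=0 t=1,i=0
  .#..#|#  b9=1 t=1,i=2
  .#...|.  b8=0 t=2,i=7
  ..###|.  b7=0 t=2,i=1
  ..##.|#  b6=1 t=0,i=11
  ..#.#|#  b5=1 t=1,i=20
  ..#..|.  b4=0 t=3,i=11
  ...##|.  b3=0 t=0,i=10
  ...#.|.  b2=0 t=3,i=10
  ....#|#  b1=1 t=0,i=20
  .....|.  b0=0 t=2,i=9
  bits 10111100010111100101001001100010 = 3160298082

3160298082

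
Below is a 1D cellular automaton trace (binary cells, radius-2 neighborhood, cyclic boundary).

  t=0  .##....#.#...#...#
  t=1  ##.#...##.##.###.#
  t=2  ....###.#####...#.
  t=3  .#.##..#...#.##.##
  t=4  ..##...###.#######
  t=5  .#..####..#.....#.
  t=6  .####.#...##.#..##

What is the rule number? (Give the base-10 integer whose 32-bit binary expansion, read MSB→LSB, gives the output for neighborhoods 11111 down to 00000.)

1229598649

  [31] ##### => .  t=2,i=10
  [30] ####. => #  t=2,i=11
  [29] ###.# => .  t=1,i=1
  [28] ###.. => .  t=2,i=12
  [27] ##.## => #  t=1,i=9
  [26] ##.#. => .  t=1,i=2
  [25] ##..# => .  t=3,i=5
  [24] ##... => #  t=0,i=3
  [23] #.### => .  t=1,i=13
  [22] #.##. => #  t=0,i=1
  [21] #.#.# => .  t=3,i=1
  [20] #.#.. => .  t=0,i=9
  [19] #..## => #  t=4,i=1
  [18] #..#. => .  t=3,i=6
  [17] #...# => #  t=0,i=11
  [16] #.... => .  t=0,i=4
  [15] .#### => .  t=2,i=9
  [14] .###. => .  t=1,i=0
  [13] .##.# => #  t=1,i=8
  [12] .##.. => .  t=0,i=2
  [11] .#.## => #  t=0,i=0
  [10] .#.#. => #  t=0,i=8
  [9] .#..# => #  t=5,i=2
  [8] .#... => #  t=0,i=10
  [7] ..### => #  t=2,i=4
  [6] ..##. => .  t=1,i=7
  [5] ..#.# => #  t=0,i=7
  [4] ..#.. => #  t=0,i=13
  [3] ...## => #  t=1,i=6
  [2] ...#. => .  t=0,i=6
  [1] ....# => .  t=0,i=5
  [0] ..... => #  t=2,i=1
  bits 01001001010010100010111110111001 = 1229598649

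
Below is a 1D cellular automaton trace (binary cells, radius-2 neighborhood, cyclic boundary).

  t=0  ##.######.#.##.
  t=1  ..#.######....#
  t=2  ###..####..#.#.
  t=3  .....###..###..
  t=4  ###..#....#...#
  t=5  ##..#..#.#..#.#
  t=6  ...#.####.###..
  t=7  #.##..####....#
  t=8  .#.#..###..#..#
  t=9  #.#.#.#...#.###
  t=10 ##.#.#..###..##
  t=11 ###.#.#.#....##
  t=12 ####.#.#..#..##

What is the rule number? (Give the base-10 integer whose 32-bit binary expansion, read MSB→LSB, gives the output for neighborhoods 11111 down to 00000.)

3959920357

  [31] ##### => #  t=0,i=5
  [30] ####. => #  t=0,i=7
  [29] ###.# => #  t=0,i=8
  [28] ###.. => .  t=1,i=9
  [27] ##.## => #  t=0,i=2
  [26] ##.#. => #  t=0,i=9
  [25] ##..# => .  t=2,i=3
  [24] ##... => .  t=1,i=10
  [23] #.### => .  t=0,i=3
  [22] #.##. => .  t=0,i=0
  [21] #.#.# => .  t=0,i=10
  [20] #.#.. => .  t=5,i=9
  [19] #..## => .  t=2,i=4
  [18] #..#. => #  t=1,i=1
  [17] #...# => #  t=4,i=12
  [16] #.... => #  t=1,i=11
  [15] .#### => #  t=0,i=4
  [14] .###. => .  t=2,i=1
  [13] .##.# => .  t=0,i=1
  [12] .##.. => #  t=7,i=3
  [11] .#.## => .  t=0,i=11
  [10] .#.#. => #  t=2,i=12
  [9] .#..# => #  t=1,i=0
  [8] .#... => .  t=4,i=6
  [7] ..### => #  t=2,i=5
  [6] ..##. => #  t=7,i=14
  [5] ..#.# => #  t=1,i=2
  [4] ..#.. => .  t=1,i=14
  [3] ...## => .  t=3,i=4
  [2] ...#. => #  t=1,i=13
  [1] ....# => .  t=1,i=12
  [0] ..... => #  t=3,i=0
  bits 11101100000001111001011011100101 = 3959920357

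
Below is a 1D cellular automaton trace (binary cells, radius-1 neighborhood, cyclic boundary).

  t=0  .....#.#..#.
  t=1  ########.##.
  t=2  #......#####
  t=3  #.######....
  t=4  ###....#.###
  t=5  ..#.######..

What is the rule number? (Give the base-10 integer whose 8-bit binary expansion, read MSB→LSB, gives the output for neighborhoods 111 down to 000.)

111

  ###|.  b7=0 t=1,i=1
  ##.|#  b6=1 t=1,i=7
  #.#|#  b5=1 t=0,i=6
  #..|.  b4=0 t=0,i=8
  .##|#  b3=1 t=1,i=0
  .#.|#  b2=1 t=0,i=5
  ..#|#  b1=1 t=0,i=4
  ...|#  b0=1 t=0,i=0
  bits 01101111 = 111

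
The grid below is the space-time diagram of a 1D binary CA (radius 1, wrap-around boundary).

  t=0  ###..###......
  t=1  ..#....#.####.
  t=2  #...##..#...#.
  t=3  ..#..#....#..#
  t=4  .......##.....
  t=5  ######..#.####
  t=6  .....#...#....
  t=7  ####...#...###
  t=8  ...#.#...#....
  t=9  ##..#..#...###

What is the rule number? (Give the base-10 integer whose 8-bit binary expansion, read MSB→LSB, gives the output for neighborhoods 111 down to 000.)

97

  [7] ### => .  t=0,i=1
  [6] ##. => #  t=0,i=2
  [5] #.# => #  t=1,i=8
  [4] #.. => .  t=0,i=3
  [3] .## => .  t=0,i=0
  [2] .#. => .  t=1,i=2
  [1] ..# => .  t=0,i=4
  [0] ... => #  t=0,i=9
  bits 01100001 = 97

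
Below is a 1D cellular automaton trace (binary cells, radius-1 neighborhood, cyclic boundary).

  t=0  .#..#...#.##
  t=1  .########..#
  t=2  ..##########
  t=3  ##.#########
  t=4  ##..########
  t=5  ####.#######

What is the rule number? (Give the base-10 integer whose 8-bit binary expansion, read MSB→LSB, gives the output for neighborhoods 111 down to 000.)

  ###|#  b7=1 t=1,i=2
  ##.|#  b6=1 t=0,i=11
  #.#|.  b5=0 t=0,i=0
  #..|#  b4=1 t=0,i=2
  .##|.  b3=0 t=0,i=10
  .#.|#  b2=1 t=0,i=1
  ..#|#  b1=1 t=0,i=3
  ...|#  b0=1 t=0,i=6
  bits 11010111 = 215

215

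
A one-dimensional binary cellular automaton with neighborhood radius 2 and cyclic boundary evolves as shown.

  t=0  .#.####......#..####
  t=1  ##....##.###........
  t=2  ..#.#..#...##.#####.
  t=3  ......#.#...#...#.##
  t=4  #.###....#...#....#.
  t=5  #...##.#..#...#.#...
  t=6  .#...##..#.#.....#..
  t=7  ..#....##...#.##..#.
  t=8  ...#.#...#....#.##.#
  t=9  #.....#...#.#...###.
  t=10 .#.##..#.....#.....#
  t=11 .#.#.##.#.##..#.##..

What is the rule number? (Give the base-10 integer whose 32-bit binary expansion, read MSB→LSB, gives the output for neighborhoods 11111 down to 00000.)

  ##### -> #   bit 31 = 1  t=2,i=16
  ####. -> .   bit 30 = 0  t=0,i=5
  ###.# -> .   bit 29 = 0  t=0,i=19
  ###.. -> #   bit 28 = 1  t=0,i=6
  ##.## -> .   bit 27 = 0  t=1,i=8
  ##.#. -> #   bit 26 = 1  t=0,i=0
  ##..# -> #   bit 25 = 1  t=6,i=7
  ##... -> #   bit 24 = 1  t=0,i=7
  #.### -> .   bit 23 = 0  t=0,i=3
  #.##. -> #   bit 22 = 1  t=3,i=18
  #.#.# -> #   bit 21 = 1  t=0,i=1
  #.#.. -> .   bit 20 = 0  t=2,i=4
  #..## -> .   bit 19 = 0  t=0,i=15
  #..#. -> #   bit 18 = 1  t=2,i=6
  #...# -> .   bit 17 = 0  t=2,i=0
  #.... -> .   bit 16 = 0  t=0,i=8
  .#### -> .   bit 15 = 0  t=0,i=4
  .###. -> .   bit 14 = 0  t=1,i=10
  .##.# -> #   bit 13 = 1  t=1,i=7
  .##.. -> .   bit 12 = 0  t=1,i=1
  .#.## -> .   bit 11 = 0  t=0,i=2
  .#.#. -> .   bit 10 = 0  t=2,i=3
  .#..# -> .   bit 9 = 0  t=0,i=14
  .#... -> #   bit 8 = 1  t=2,i=8
  ..### -> .   bit 7 = 0  t=0,i=16
  ..##. -> .   bit 6 = 0  t=1,i=0
  ..#.# -> .   bit 5 = 0  t=2,i=2
  ..#.. -> .   bit 4 = 0  t=0,i=13
  ...## -> .   bit 3 = 0  t=1,i=5
  ...#. -> .   bit 2 = 0  t=0,i=12
  ....# -> #   bit 1 = 1  t=0,i=11
  ..... -> #   bit 0 = 1  t=0,i=9
  bits 10010111011001000010000100000011 = 2539921667

2539921667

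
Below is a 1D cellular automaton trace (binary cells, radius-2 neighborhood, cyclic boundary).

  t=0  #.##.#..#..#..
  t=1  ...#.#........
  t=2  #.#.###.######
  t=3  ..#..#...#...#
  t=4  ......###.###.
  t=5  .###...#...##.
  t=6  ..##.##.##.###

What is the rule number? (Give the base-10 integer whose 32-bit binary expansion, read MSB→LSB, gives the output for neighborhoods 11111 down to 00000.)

  #####|.  b31=0 t=2,i=10
  ####.|#  b30=1 t=2,i=13
  ###.#|.  b29=0 t=2,i=0
  ###..|#  b28=1 t=4,i=12
  ##.##|.  b27=0 t=2,i=7
  ##.#.|.  b26=0 t=0,i=4
  ##..#|#  b25=1 t=5,i=13
  ##...|.  b24=0 t=4,i=13
  #.###|.  b23=0 t=2,i=4
  #.##.|.  b22=0 t=0,i=2
  #.#.#|#  b21=1 t=2,i=2
  #.#..|#  b20=1 t=0,i=5
  #..##|.  b19=0 t=5,i=0
  #..#.|.  b18=0 t=0,i=7
  #...#|#  b17=1 t=3,i=7
  #....|.  b16=0 t=1,i=7
  .####|#  b15=1 t=2,i=9
  .###.|#  b14=1 t=2,i=5
  .##.#|#  b13=1 t=0,i=3
  .##..|#  b12=1 t=5,i=12
  .#.##|.  b11=0 t=0,i=1
  .#.#.|#  b10=1 t=1,i=4
  .#..#|.  b9=0 t=0,i=6
  .#...|#  b8=1 t=1,i=6
  ..###|.  b7=0 t=4,i=6
  ..##.|#  b6=1 t=5,i=11
  ..#.#|.  b5=0 t=0,i=0
  ..#..|.  b4=0 t=0,i=8
  ...##|.  b3=0 t=4,i=5
  ...#.|#  b2=1 t=1,i=2
  ....#|.  b1=0 t=1,i=1
  .....|#  b0=1 t=1,i=0
  bits 01010010001100101111010101000101 = 1379071301

1379071301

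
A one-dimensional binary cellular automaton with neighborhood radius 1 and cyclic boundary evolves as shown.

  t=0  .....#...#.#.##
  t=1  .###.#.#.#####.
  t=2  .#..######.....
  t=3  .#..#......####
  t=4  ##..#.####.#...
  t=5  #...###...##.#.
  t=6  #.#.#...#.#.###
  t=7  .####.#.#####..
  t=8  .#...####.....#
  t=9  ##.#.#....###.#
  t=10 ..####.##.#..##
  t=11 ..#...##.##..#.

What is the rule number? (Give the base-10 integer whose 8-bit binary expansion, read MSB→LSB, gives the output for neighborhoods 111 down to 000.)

  [7] ### => .  t=1,i=2
  [6] ##. => .  t=0,i=14
  [5] #.# => #  t=0,i=10
  [4] #.. => .  t=0,i=0
  [3] .## => #  t=0,i=13
  [2] .#. => #  t=0,i=5
  [1] ..# => .  t=0,i=4
  [0] ... => #  t=0,i=1
  bits 00101101 = 45

45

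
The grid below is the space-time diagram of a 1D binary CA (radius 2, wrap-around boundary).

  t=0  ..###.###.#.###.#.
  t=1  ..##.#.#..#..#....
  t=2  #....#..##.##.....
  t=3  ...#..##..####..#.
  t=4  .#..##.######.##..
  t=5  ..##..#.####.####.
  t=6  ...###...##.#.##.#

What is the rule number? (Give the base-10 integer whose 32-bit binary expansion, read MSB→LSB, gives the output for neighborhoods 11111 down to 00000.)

  #####|#  b31=1 t=4,i=9
  ####.|#  b30=1 t=3,i=12
  ###.#|.  b29=0 t=0,i=4
  ###..|.  b28=0 t=3,i=13
  ##.##|#  b27=1 t=0,i=5
  ##.#.|.  b26=0 t=0,i=9
  ##..#|#  b25=1 t=3,i=8
  ##...|#  b24=1 t=2,i=13
  #.###|.  b23=0 t=0,i=6
  #.##.|#  b22=1 t=2,i=11
  #.#.#|#  b21=1 t=0,i=10
  #.#..|.  b20=0 t=0,i=16
  #..##|#  b19=1 t=2,i=7
  #..#.|#  b18=1 t=1,i=9
  #...#|.  b17=0 t=0,i=0
  #....|.  b16=0 t=1,i=15
  .####|#  b15=1 t=3,i=11
  .###.|#  b14=1 t=0,i=3
  .##.#|.  b13=0 t=1,i=3
  .##..|#  b12=1 t=2,i=12
  .#.##|.  b11=0 t=0,i=11
  .#.#.|.  b10=0 t=1,i=6
  .#..#|#  b9=1 t=1,i=8
  .#...|.  b8=0 t=0,i=17
  ..###|#  b7=1 t=0,i=2
  ..##.|.  b6=0 t=1,i=2
  ..#.#|.  b5=0 t=5,i=6
  ..#..|.  b4=0 t=1,i=10
  ...##|.  b3=0 t=0,i=1
  ...#.|.  b2=0 t=2,i=4
  ....#|#  b1=1 t=1,i=0
  .....|.  b0=0 t=1,i=16
  bits 11001011011011001101001010000010 = 3412906626

3412906626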